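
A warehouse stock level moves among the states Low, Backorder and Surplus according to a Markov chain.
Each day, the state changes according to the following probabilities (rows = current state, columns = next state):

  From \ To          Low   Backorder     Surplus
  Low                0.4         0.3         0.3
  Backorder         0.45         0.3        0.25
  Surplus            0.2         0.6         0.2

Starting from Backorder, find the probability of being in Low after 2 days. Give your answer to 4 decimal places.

0.3650

Sum over the intermediate state after 1 day:
P = P(Backorder→Low)·P(Low→Low) + P(Backorder→Backorder)·P(Backorder→Low) + P(Backorder→Surplus)·P(Surplus→Low)
  = 0.45×0.4 + 0.3×0.45 + 0.25×0.2
  = 0.1800 + 0.1350 + 0.0500 = 0.3650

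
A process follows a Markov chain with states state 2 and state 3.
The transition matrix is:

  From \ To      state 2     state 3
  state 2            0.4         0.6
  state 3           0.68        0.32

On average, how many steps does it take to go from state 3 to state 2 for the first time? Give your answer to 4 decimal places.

1.4706

Let t(s) be the expected number of steps to first reach state 2 from state s, with t(state 2) = 0. Conditioning on the first step:
t(state 3) = 1 + 0.32·t(state 3)
Solving: t(state 3) = 1.4706.
Expected steps from state 3 to state 2: 1.4706.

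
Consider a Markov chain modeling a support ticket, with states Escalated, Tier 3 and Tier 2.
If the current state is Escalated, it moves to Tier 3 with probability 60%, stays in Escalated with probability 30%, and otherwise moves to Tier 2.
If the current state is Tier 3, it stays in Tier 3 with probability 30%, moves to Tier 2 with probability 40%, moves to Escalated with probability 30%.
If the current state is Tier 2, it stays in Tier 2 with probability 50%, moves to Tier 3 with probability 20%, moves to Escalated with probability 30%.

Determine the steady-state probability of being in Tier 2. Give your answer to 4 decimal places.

0.3444

Let the stationary distribution be π with π = πP and π_1 + π_2 + π_3 = 1.
π_1 = 0.3·π_1 + 0.3·π_2 + 0.3·π_3
π_2 = 0.6·π_1 + 0.3·π_2 + 0.2·π_3
Solving with the normalization constraint gives π = (0.3000, 0.3556, 0.3444).
So the stationary probability of Tier 2 is 0.3444.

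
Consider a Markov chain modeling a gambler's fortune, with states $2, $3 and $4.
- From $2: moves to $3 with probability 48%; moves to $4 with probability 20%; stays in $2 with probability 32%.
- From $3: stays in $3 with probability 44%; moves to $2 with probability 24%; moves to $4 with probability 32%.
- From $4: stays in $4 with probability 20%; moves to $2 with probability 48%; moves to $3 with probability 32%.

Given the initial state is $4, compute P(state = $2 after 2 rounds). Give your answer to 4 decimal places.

0.3264

Sum over the intermediate state after 1 round:
P = P($4→$2)·P($2→$2) + P($4→$3)·P($3→$2) + P($4→$4)·P($4→$2)
  = 0.48×0.32 + 0.32×0.24 + 0.2×0.48
  = 0.1536 + 0.0768 + 0.0960 = 0.3264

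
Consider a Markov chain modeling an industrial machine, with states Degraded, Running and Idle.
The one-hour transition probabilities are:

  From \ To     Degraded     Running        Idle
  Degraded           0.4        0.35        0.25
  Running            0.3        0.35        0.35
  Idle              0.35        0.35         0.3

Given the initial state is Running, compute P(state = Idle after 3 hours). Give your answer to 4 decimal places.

0.3001

Propagate the distribution vector 3 hours from Running.
After 0 hours: (0.0000, 1.0000, 0.0000)
After 1 hour: (0.3000, 0.3500, 0.3500)
After 2 hours: (0.3475, 0.3500, 0.3025)
After 3 hours: (0.3499, 0.3500, 0.3001)
P(in Idle after 3 hours) = 0.3001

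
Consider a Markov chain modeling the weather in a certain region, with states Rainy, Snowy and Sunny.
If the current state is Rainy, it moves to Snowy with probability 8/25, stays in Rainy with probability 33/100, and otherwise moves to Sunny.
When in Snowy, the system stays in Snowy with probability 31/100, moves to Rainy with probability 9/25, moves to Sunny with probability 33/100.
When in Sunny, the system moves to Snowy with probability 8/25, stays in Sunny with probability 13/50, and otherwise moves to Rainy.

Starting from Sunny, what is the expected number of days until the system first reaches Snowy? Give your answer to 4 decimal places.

3.1250

Let t(s) be the expected number of days to first reach Snowy from state s, with t(Snowy) = 0. Conditioning on the first day:
t(Rainy) = 1 + 0.33·t(Rainy) + 0.35·t(Sunny)
t(Sunny) = 1 + 0.42·t(Rainy) + 0.26·t(Sunny)
Solving: t(Rainy) = 3.1250, t(Sunny) = 3.1250.
Expected days from Sunny to Snowy: 3.1250.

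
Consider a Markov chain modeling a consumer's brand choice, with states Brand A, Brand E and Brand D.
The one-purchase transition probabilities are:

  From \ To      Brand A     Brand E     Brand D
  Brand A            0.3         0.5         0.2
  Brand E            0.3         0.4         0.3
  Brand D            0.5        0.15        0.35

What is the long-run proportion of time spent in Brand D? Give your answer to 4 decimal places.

0.2784

Let the stationary distribution be π with π = πP and π_1 + π_2 + π_3 = 1.
π_1 = 0.3·π_1 + 0.3·π_2 + 0.5·π_3
π_2 = 0.5·π_1 + 0.4·π_2 + 0.15·π_3
Solving with the normalization constraint gives π = (0.3557, 0.3660, 0.2784).
So the stationary probability of Brand D is 0.2784.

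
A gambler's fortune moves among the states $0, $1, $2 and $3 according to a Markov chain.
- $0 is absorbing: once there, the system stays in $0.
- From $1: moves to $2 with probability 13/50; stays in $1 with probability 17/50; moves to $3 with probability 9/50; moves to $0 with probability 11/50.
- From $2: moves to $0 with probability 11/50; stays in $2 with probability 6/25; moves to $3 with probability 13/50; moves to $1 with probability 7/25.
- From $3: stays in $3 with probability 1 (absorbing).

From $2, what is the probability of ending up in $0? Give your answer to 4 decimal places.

Let h(s) be the probability of absorption at $0 starting from transient state s. Then h($0) = 1 and h($3) = 0. By first-step analysis:
h($1) = 0.22·1 + 0.34·h($1) + 0.26·h($2) + 0.18·0
h($2) = 0.22·1 + 0.28·h($1) + 0.24·h($2) + 0.26·0
Solving: h($1) = 0.5233, h($2) = 0.4823.
Starting from $2, the probability is 0.4823.

0.4823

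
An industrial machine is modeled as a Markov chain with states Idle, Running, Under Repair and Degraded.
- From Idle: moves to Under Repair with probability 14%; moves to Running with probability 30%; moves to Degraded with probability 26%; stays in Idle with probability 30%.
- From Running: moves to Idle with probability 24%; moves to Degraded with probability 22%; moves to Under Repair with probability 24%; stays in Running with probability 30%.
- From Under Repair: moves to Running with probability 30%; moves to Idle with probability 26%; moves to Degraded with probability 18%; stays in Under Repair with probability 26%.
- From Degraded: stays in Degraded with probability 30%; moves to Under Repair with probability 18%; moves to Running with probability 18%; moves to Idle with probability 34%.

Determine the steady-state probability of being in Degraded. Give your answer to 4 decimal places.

0.2428

Let the stationary distribution be π with π = πP and π_1 + π_2 + π_3 + π_4 = 1.
π_1 = 0.3·π_1 + 0.24·π_2 + 0.26·π_3 + 0.34·π_4
π_2 = 0.3·π_1 + 0.3·π_2 + 0.3·π_3 + 0.18·π_4
π_3 = 0.14·π_1 + 0.24·π_2 + 0.26·π_3 + 0.18·π_4
Solving with the normalization constraint gives π = (0.2854, 0.2709, 0.2009, 0.2428).
So the stationary probability of Degraded is 0.2428.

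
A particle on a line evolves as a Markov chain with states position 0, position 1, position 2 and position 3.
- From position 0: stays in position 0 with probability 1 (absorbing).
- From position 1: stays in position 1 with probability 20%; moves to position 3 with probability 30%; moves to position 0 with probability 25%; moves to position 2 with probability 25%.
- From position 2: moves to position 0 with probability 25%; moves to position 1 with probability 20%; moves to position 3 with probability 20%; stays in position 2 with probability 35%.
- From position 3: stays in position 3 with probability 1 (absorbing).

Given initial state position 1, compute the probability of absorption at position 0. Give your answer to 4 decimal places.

Let h(s) be the probability of absorption at position 0 starting from transient state s. Then h(position 0) = 1 and h(position 3) = 0. By first-step analysis:
h(position 1) = 0.25·1 + 0.2·h(position 1) + 0.25·h(position 2) + 0.3·0
h(position 2) = 0.25·1 + 0.2·h(position 1) + 0.35·h(position 2) + 0.2·0
Solving: h(position 1) = 0.4787, h(position 2) = 0.5319.
Starting from position 1, the probability is 0.4787.

0.4787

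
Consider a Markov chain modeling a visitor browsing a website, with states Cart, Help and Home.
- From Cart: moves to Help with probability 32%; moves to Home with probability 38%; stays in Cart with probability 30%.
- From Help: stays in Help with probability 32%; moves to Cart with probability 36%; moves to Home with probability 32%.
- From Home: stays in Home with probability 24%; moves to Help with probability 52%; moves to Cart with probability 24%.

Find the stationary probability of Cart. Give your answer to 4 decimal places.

0.3042

Let the stationary distribution be π with π = πP and π_1 + π_2 + π_3 = 1.
π_1 = 0.3·π_1 + 0.36·π_2 + 0.24·π_3
π_2 = 0.32·π_1 + 0.32·π_2 + 0.52·π_3
Solving with the normalization constraint gives π = (0.3042, 0.3826, 0.3132).
So the stationary probability of Cart is 0.3042.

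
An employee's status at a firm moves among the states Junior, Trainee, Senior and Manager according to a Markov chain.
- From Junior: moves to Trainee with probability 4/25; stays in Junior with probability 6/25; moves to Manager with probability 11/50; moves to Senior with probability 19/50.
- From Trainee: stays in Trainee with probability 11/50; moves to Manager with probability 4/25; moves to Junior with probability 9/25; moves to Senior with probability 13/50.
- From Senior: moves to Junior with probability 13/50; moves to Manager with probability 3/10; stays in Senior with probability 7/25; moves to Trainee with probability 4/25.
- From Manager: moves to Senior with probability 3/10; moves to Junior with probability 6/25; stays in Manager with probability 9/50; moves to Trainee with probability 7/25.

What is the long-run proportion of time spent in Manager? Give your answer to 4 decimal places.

Let the stationary distribution be π with π = πP and π_1 + π_2 + π_3 + π_4 = 1.
π_1 = 0.24·π_1 + 0.36·π_2 + 0.26·π_3 + 0.24·π_4
π_2 = 0.16·π_1 + 0.22·π_2 + 0.16·π_3 + 0.28·π_4
π_3 = 0.38·π_1 + 0.26·π_2 + 0.28·π_3 + 0.3·π_4
Solving with the normalization constraint gives π = (0.2700, 0.1988, 0.3075, 0.2237).
So the stationary probability of Manager is 0.2237.

0.2237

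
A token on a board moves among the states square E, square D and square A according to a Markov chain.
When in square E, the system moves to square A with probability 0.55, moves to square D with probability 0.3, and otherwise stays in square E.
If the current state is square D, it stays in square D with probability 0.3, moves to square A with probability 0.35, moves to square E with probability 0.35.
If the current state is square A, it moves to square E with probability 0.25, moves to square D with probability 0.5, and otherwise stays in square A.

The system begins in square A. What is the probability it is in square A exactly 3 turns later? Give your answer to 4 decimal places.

Propagate the distribution vector 3 turns from square A.
After 0 turns: (0.0000, 0.0000, 1.0000)
After 1 turn: (0.2500, 0.5000, 0.2500)
After 2 turns: (0.2750, 0.3500, 0.3750)
After 3 turns: (0.2575, 0.3750, 0.3675)
P(in square A after 3 turns) = 0.3675

0.3675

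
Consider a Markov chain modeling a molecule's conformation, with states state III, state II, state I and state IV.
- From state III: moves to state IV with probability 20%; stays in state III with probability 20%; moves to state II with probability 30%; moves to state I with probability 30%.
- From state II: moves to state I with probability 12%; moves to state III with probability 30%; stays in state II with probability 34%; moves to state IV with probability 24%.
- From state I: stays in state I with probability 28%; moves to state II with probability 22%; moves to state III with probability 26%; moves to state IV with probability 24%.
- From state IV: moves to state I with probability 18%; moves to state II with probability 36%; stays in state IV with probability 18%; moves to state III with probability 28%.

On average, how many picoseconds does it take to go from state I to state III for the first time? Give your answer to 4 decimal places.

3.6236

Let t(s) be the expected number of picoseconds to first reach state III from state s, with t(state III) = 0. Conditioning on the first picosecond:
t(state II) = 1 + 0.34·t(state II) + 0.12·t(state I) + 0.24·t(state IV)
t(state I) = 1 + 0.22·t(state II) + 0.28·t(state I) + 0.24·t(state IV)
t(state IV) = 1 + 0.36·t(state II) + 0.18·t(state I) + 0.18·t(state IV)
Solving: t(state II) = 3.4589, t(state I) = 3.6236, t(state IV) = 3.5335.
Expected picoseconds from state I to state III: 3.6236.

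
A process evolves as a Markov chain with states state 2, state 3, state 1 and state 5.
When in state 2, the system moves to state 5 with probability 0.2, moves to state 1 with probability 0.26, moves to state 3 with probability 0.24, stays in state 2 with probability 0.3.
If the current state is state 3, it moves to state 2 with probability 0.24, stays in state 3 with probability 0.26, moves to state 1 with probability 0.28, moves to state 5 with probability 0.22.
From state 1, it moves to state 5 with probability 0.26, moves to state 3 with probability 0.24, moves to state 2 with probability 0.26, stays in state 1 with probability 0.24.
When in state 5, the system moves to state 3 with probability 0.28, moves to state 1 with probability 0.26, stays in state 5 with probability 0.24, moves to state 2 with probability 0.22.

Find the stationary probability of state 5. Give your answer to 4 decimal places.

Let the stationary distribution be π with π = πP and π_1 + π_2 + π_3 + π_4 = 1.
π_1 = 0.3·π_1 + 0.24·π_2 + 0.26·π_3 + 0.22·π_4
π_2 = 0.24·π_1 + 0.26·π_2 + 0.24·π_3 + 0.28·π_4
π_3 = 0.26·π_1 + 0.28·π_2 + 0.24·π_3 + 0.26·π_4
Solving with the normalization constraint gives π = (0.2560, 0.2543, 0.2599, 0.2299).
So the stationary probability of state 5 is 0.2299.

0.2299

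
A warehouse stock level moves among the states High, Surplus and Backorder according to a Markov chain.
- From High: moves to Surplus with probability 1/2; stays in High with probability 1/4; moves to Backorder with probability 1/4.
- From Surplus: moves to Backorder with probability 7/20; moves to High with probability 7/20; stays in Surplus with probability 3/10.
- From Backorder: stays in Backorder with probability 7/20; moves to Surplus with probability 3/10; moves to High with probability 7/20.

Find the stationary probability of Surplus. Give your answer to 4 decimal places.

0.3636

Let the stationary distribution be π with π = πP and π_1 + π_2 + π_3 = 1.
π_1 = 0.25·π_1 + 0.35·π_2 + 0.35·π_3
π_2 = 0.5·π_1 + 0.3·π_2 + 0.3·π_3
Solving with the normalization constraint gives π = (0.3182, 0.3636, 0.3182).
So the stationary probability of Surplus is 0.3636.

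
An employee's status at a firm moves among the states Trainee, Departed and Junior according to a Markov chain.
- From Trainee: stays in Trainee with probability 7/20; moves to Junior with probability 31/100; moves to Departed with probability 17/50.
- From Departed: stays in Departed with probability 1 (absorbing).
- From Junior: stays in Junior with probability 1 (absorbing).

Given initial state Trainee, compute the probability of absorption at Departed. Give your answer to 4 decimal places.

0.5231

Let h(s) be the probability of absorption at Departed starting from transient state s. Then h(Departed) = 1 and h(Junior) = 0. By first-step analysis:
h(Trainee) = 0.35·h(Trainee) + 0.34·1 + 0.31·0
Solving: h(Trainee) = 0.5231.
Starting from Trainee, the probability is 0.5231.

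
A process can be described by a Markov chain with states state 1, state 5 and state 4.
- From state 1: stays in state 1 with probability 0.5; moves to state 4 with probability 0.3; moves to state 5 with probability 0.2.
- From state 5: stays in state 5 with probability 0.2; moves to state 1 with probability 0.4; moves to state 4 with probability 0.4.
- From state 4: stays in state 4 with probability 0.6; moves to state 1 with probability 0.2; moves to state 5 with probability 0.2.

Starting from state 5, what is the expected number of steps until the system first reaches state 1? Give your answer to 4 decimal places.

Let t(s) be the expected number of steps to first reach state 1 from state s, with t(state 1) = 0. Conditioning on the first step:
t(state 5) = 1 + 0.2·t(state 5) + 0.4·t(state 4)
t(state 4) = 1 + 0.2·t(state 5) + 0.6·t(state 4)
Solving: t(state 5) = 3.3333, t(state 4) = 4.1667.
Expected steps from state 5 to state 1: 3.3333.

3.3333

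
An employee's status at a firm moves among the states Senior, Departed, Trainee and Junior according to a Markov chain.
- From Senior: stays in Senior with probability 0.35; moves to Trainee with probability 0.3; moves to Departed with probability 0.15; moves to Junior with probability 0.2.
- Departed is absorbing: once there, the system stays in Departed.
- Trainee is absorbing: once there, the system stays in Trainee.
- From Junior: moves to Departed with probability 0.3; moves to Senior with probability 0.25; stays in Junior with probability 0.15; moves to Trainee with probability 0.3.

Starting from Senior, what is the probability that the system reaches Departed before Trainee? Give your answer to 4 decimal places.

0.3731

Let h(s) be the probability of absorption at Departed starting from transient state s. Then h(Departed) = 1 and h(Trainee) = 0. By first-step analysis:
h(Senior) = 0.35·h(Senior) + 0.15·1 + 0.3·0 + 0.2·h(Junior)
h(Junior) = 0.25·h(Senior) + 0.3·1 + 0.3·0 + 0.15·h(Junior)
Solving: h(Senior) = 0.3731, h(Junior) = 0.4627.
Starting from Senior, the probability is 0.3731.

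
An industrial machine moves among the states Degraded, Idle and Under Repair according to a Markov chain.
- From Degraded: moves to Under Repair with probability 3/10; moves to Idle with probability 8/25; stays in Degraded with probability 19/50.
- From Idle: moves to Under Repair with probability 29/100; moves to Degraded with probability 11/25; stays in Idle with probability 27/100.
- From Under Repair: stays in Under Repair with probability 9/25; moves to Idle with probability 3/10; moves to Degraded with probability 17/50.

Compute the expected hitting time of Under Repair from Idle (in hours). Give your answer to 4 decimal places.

3.3996

Let t(s) be the expected number of hours to first reach Under Repair from state s, with t(Under Repair) = 0. Conditioning on the first hour:
t(Degraded) = 1 + 0.38·t(Degraded) + 0.32·t(Idle)
t(Idle) = 1 + 0.44·t(Degraded) + 0.27·t(Idle)
Solving: t(Degraded) = 3.3675, t(Idle) = 3.3996.
Expected hours from Idle to Under Repair: 3.3996.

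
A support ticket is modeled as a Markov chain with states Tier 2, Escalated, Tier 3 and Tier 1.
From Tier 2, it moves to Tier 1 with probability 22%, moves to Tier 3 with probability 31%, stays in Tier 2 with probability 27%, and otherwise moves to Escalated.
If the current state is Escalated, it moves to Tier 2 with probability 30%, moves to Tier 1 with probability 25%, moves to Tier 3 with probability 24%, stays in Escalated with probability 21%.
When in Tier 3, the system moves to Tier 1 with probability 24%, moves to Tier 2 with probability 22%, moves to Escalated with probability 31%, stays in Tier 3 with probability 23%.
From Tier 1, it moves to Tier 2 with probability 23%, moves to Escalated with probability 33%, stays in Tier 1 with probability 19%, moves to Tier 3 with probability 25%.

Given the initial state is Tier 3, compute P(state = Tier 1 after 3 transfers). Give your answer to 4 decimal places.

0.2261

Propagate the distribution vector 3 transfers from Tier 3.
After 0 transfers: (0.0000, 0.0000, 1.0000, 0.0000)
After 1 transfer: (0.2200, 0.3100, 0.2300, 0.2400)
After 2 transfers: (0.2582, 0.2596, 0.2555, 0.2267)
After 3 transfers: (0.2559, 0.2602, 0.2578, 0.2261)
P(in Tier 1 after 3 transfers) = 0.2261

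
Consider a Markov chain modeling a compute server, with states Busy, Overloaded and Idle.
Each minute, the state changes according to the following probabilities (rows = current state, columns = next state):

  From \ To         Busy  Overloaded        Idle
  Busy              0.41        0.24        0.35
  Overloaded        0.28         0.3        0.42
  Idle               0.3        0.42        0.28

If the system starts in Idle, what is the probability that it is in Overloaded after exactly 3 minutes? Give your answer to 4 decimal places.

Propagate the distribution vector 3 minutes from Idle.
After 0 minutes: (0.0000, 0.0000, 1.0000)
After 1 minute: (0.3000, 0.4200, 0.2800)
After 2 minutes: (0.3246, 0.3156, 0.3598)
After 3 minutes: (0.3294, 0.3237, 0.3469)
P(in Overloaded after 3 minutes) = 0.3237

0.3237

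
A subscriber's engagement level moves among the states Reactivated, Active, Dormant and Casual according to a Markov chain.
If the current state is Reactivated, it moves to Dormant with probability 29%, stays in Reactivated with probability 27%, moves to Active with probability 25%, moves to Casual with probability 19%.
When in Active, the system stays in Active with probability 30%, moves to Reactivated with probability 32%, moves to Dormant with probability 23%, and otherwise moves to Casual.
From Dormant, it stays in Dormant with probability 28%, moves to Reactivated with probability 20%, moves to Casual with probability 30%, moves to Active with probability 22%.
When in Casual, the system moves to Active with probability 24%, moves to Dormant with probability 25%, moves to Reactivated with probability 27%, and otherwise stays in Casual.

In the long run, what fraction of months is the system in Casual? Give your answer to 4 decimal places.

0.2199

Let the stationary distribution be π with π = πP and π_1 + π_2 + π_3 + π_4 = 1.
π_1 = 0.27·π_1 + 0.32·π_2 + 0.2·π_3 + 0.27·π_4
π_2 = 0.25·π_1 + 0.3·π_2 + 0.22·π_3 + 0.24·π_4
π_3 = 0.29·π_1 + 0.23·π_2 + 0.28·π_3 + 0.25·π_4
Solving with the normalization constraint gives π = (0.2642, 0.2525, 0.2634, 0.2199).
So the stationary probability of Casual is 0.2199.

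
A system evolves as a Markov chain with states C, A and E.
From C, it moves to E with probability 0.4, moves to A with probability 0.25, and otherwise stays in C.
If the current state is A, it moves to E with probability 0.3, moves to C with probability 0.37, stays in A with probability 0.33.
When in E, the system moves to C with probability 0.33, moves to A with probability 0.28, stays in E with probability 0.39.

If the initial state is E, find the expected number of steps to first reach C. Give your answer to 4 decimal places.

2.9258

Let t(s) be the expected number of steps to first reach C from state s, with t(C) = 0. Conditioning on the first step:
t(A) = 1 + 0.33·t(A) + 0.3·t(E)
t(E) = 1 + 0.28·t(A) + 0.39·t(E)
Solving: t(A) = 2.8026, t(E) = 2.9258.
Expected steps from E to C: 2.9258.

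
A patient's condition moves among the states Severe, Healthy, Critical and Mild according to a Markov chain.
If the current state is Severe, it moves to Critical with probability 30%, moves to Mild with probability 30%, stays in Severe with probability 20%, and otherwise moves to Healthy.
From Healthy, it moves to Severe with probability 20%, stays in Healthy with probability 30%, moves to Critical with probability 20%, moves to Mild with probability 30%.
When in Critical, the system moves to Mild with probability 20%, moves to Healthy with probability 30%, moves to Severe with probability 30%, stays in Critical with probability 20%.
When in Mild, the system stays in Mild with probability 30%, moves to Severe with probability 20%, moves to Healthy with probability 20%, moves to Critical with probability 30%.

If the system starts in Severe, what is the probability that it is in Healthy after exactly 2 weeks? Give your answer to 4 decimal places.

Propagate the distribution vector 2 weeks from Severe.
After 0 weeks: (1.0000, 0.0000, 0.0000, 0.0000)
After 1 week: (0.2000, 0.2000, 0.3000, 0.3000)
After 2 weeks: (0.2300, 0.2500, 0.2500, 0.2700)
P(in Healthy after 2 weeks) = 0.2500

0.2500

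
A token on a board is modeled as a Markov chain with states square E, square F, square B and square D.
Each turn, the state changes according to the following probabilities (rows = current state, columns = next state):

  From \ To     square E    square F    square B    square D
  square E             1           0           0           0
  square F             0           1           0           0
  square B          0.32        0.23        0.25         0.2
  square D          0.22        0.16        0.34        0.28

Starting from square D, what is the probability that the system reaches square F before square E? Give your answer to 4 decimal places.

0.4199

Let h(s) be the probability of absorption at square F starting from transient state s. Then h(square F) = 1 and h(square E) = 0. By first-step analysis:
h(square B) = 0.32·0 + 0.23·1 + 0.25·h(square B) + 0.2·h(square D)
h(square D) = 0.22·0 + 0.16·1 + 0.34·h(square B) + 0.28·h(square D)
Solving: h(square B) = 0.4186, h(square D) = 0.4199.
Starting from square D, the probability is 0.4199.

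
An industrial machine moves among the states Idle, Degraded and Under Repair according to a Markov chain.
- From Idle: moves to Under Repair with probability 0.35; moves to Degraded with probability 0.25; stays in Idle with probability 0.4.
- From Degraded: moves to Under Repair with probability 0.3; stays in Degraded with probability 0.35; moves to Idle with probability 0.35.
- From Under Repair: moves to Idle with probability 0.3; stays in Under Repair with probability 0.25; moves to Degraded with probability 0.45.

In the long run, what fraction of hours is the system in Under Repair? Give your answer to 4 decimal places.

Let the stationary distribution be π with π = πP and π_1 + π_2 + π_3 = 1.
π_1 = 0.4·π_1 + 0.35·π_2 + 0.3·π_3
π_2 = 0.25·π_1 + 0.35·π_2 + 0.45·π_3
Solving with the normalization constraint gives π = (0.3525, 0.3450, 0.3025).
So the stationary probability of Under Repair is 0.3025.

0.3025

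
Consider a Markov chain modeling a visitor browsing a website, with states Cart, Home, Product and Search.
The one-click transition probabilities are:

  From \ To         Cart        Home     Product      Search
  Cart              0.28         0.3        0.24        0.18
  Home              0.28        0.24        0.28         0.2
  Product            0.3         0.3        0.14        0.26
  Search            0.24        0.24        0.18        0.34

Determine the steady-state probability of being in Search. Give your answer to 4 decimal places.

0.2412

Let the stationary distribution be π with π = πP and π_1 + π_2 + π_3 + π_4 = 1.
π_1 = 0.28·π_1 + 0.28·π_2 + 0.3·π_3 + 0.24·π_4
π_2 = 0.3·π_1 + 0.24·π_2 + 0.3·π_3 + 0.24·π_4
π_3 = 0.24·π_1 + 0.28·π_2 + 0.14·π_3 + 0.18·π_4
Solving with the normalization constraint gives π = (0.2747, 0.2694, 0.2148, 0.2412).
So the stationary probability of Search is 0.2412.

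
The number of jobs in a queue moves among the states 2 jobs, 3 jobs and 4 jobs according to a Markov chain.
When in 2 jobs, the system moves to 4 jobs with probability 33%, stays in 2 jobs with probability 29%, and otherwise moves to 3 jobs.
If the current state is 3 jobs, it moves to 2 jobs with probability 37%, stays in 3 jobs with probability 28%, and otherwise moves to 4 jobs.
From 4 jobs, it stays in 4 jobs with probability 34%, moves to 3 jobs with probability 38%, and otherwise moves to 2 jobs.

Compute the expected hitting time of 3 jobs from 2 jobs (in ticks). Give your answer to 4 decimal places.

2.6316

Let t(s) be the expected number of ticks to first reach 3 jobs from state s, with t(3 jobs) = 0. Conditioning on the first tick:
t(2 jobs) = 1 + 0.29·t(2 jobs) + 0.33·t(4 jobs)
t(4 jobs) = 1 + 0.28·t(2 jobs) + 0.34·t(4 jobs)
Solving: t(2 jobs) = 2.6316, t(4 jobs) = 2.6316.
Expected ticks from 2 jobs to 3 jobs: 2.6316.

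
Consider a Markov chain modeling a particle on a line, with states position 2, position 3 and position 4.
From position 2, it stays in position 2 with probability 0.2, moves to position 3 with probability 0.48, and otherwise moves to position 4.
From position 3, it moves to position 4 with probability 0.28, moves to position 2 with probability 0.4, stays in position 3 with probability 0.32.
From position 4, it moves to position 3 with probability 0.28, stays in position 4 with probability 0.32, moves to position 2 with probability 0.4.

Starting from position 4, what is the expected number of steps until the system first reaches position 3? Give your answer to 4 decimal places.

2.8846

Let t(s) be the expected number of steps to first reach position 3 from state s, with t(position 3) = 0. Conditioning on the first step:
t(position 2) = 1 + 0.2·t(position 2) + 0.32·t(position 4)
t(position 4) = 1 + 0.4·t(position 2) + 0.32·t(position 4)
Solving: t(position 2) = 2.4038, t(position 4) = 2.8846.
Expected steps from position 4 to position 3: 2.8846.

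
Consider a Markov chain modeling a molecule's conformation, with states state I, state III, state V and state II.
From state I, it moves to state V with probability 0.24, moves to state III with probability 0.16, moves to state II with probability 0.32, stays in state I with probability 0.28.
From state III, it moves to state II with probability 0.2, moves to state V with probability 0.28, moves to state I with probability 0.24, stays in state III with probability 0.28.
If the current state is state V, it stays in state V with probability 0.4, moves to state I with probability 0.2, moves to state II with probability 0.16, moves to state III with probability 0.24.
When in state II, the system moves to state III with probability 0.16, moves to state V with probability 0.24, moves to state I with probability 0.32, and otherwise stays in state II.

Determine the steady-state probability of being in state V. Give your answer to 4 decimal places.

Let the stationary distribution be π with π = πP and π_1 + π_2 + π_3 + π_4 = 1.
π_1 = 0.28·π_1 + 0.24·π_2 + 0.2·π_3 + 0.32·π_4
π_2 = 0.16·π_1 + 0.28·π_2 + 0.24·π_3 + 0.16·π_4
π_3 = 0.24·π_1 + 0.28·π_2 + 0.4·π_3 + 0.24·π_4
Solving with the normalization constraint gives π = (0.2575, 0.2087, 0.2957, 0.2381).
So the stationary probability of state V is 0.2957.

0.2957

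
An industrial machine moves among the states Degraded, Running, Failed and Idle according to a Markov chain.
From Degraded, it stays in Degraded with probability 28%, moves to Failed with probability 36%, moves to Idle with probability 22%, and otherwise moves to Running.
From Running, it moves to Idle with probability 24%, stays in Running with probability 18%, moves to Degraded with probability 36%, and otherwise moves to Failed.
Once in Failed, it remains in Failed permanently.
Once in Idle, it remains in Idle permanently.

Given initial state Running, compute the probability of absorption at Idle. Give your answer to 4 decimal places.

0.4667

Let h(s) be the probability of absorption at Idle starting from transient state s. Then h(Idle) = 1 and h(Failed) = 0. By first-step analysis:
h(Degraded) = 0.28·h(Degraded) + 0.14·h(Running) + 0.36·0 + 0.22·1
h(Running) = 0.36·h(Degraded) + 0.18·h(Running) + 0.22·0 + 0.24·1
Solving: h(Degraded) = 0.3963, h(Running) = 0.4667.
Starting from Running, the probability is 0.4667.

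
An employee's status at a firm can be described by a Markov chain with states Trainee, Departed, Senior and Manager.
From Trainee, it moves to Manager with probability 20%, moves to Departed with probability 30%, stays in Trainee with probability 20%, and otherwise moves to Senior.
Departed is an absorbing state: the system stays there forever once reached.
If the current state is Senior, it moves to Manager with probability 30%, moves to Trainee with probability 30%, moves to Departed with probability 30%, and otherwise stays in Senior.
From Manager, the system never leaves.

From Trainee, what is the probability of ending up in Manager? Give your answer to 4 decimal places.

Let h(s) be the probability of absorption at Manager starting from transient state s. Then h(Manager) = 1 and h(Departed) = 0. By first-step analysis:
h(Trainee) = 0.2·h(Trainee) + 0.3·0 + 0.3·h(Senior) + 0.2·1
h(Senior) = 0.3·h(Trainee) + 0.3·0 + 0.1·h(Senior) + 0.3·1
Solving: h(Trainee) = 0.4286, h(Senior) = 0.4762.
Starting from Trainee, the probability is 0.4286.

0.4286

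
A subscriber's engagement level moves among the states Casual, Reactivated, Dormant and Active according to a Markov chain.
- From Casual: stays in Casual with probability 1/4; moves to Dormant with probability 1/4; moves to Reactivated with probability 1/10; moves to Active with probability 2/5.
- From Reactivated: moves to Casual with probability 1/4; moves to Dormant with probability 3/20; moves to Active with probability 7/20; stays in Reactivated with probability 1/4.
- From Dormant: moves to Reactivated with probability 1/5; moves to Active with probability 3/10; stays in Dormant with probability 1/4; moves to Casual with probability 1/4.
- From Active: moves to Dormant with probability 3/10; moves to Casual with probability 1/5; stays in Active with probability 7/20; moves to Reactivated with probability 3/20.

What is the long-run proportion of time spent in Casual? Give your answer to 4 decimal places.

Let the stationary distribution be π with π = πP and π_1 + π_2 + π_3 + π_4 = 1.
π_1 = 0.25·π_1 + 0.25·π_2 + 0.25·π_3 + 0.2·π_4
π_2 = 0.1·π_1 + 0.25·π_2 + 0.2·π_3 + 0.15·π_4
π_3 = 0.25·π_1 + 0.15·π_2 + 0.25·π_3 + 0.3·π_4
Solving with the normalization constraint gives π = (0.2325, 0.1677, 0.2507, 0.3491).
So the stationary probability of Casual is 0.2325.

0.2325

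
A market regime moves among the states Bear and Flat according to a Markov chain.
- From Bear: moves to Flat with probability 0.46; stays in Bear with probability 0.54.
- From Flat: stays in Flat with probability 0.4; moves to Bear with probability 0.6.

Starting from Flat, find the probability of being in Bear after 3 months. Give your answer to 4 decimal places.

0.5662

Propagate the distribution vector 3 months from Flat.
After 0 months: (0.0000, 1.0000)
After 1 month: (0.6000, 0.4000)
After 2 months: (0.5640, 0.4360)
After 3 months: (0.5662, 0.4338)
P(in Bear after 3 months) = 0.5662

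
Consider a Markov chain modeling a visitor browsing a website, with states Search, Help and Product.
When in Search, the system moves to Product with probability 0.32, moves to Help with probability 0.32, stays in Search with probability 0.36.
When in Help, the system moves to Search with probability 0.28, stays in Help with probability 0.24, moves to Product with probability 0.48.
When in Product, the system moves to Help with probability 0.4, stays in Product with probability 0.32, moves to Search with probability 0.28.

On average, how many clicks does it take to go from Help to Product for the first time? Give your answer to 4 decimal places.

Let t(s) be the expected number of clicks to first reach Product from state s, with t(Product) = 0. Conditioning on the first click:
t(Search) = 1 + 0.36·t(Search) + 0.32·t(Help)
t(Help) = 1 + 0.28·t(Search) + 0.24·t(Help)
Solving: t(Search) = 2.7218, t(Help) = 2.3185.
Expected clicks from Help to Product: 2.3185.

2.3185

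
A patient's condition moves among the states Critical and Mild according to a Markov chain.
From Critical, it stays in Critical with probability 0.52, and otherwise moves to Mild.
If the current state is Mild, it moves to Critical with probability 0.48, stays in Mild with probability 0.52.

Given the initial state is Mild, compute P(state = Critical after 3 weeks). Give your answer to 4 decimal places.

Propagate the distribution vector 3 weeks from Mild.
After 0 weeks: (0.0000, 1.0000)
After 1 week: (0.4800, 0.5200)
After 2 weeks: (0.4992, 0.5008)
After 3 weeks: (0.5000, 0.5000)
P(in Critical after 3 weeks) = 0.5000

0.5000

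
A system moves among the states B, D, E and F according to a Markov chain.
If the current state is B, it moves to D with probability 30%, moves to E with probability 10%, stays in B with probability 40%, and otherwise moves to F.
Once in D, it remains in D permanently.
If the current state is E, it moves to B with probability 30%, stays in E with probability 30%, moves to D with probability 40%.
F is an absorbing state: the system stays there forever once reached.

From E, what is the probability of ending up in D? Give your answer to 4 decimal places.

Let h(s) be the probability of absorption at D starting from transient state s. Then h(D) = 1 and h(F) = 0. By first-step analysis:
h(B) = 0.4·h(B) + 0.3·1 + 0.1·h(E) + 0.2·0
h(E) = 0.3·h(B) + 0.4·1 + 0.3·h(E)
Solving: h(B) = 0.6410, h(E) = 0.8462.
Starting from E, the probability is 0.8462.

0.8462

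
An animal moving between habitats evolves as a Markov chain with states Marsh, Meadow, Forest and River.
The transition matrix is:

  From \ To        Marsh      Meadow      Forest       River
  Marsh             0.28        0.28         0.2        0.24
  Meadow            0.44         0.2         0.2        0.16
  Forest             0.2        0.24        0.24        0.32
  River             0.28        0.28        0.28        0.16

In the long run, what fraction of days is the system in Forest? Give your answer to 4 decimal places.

Let the stationary distribution be π with π = πP and π_1 + π_2 + π_3 + π_4 = 1.
π_1 = 0.28·π_1 + 0.44·π_2 + 0.2·π_3 + 0.28·π_4
π_2 = 0.28·π_1 + 0.2·π_2 + 0.24·π_3 + 0.28·π_4
π_3 = 0.2·π_1 + 0.2·π_2 + 0.24·π_3 + 0.28·π_4
Solving with the normalization constraint gives π = (0.3020, 0.2509, 0.2267, 0.2204).
So the stationary probability of Forest is 0.2267.

0.2267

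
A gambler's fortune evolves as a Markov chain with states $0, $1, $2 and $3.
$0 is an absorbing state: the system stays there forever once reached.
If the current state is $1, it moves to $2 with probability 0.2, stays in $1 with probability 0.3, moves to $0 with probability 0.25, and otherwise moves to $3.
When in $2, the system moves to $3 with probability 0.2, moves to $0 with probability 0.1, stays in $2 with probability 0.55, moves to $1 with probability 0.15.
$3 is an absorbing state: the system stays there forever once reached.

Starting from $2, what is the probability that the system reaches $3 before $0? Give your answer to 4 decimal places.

0.6228

Let h(s) be the probability of absorption at $3 starting from transient state s. Then h($3) = 1 and h($0) = 0. By first-step analysis:
h($1) = 0.25·0 + 0.3·h($1) + 0.2·h($2) + 0.25·1
h($2) = 0.1·0 + 0.15·h($1) + 0.55·h($2) + 0.2·1
Solving: h($1) = 0.5351, h($2) = 0.6228.
Starting from $2, the probability is 0.6228.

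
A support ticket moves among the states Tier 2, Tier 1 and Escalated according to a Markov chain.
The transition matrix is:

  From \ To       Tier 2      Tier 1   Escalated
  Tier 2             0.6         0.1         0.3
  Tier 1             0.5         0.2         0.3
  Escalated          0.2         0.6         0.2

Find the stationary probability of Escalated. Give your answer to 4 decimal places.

Let the stationary distribution be π with π = πP and π_1 + π_2 + π_3 = 1.
π_1 = 0.6·π_1 + 0.5·π_2 + 0.2·π_3
π_2 = 0.1·π_1 + 0.2·π_2 + 0.6·π_3
Solving with the normalization constraint gives π = (0.4646, 0.2626, 0.2727).
So the stationary probability of Escalated is 0.2727.

0.2727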